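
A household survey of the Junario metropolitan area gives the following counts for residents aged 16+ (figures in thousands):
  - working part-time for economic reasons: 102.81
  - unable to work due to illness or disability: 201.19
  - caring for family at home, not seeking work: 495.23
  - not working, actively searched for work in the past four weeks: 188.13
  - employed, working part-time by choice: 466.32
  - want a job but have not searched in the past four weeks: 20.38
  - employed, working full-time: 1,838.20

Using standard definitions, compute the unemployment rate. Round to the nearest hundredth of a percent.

Unemployment rate ≈ 7.25%.

Employed = 102.81 + 466.32 + 1,838.20 = 2,407.33 thousand (anyone who worked, including part-time for economic reasons, counts as employed).
Unemployed = 188.13 thousand.
Labor force = 2,407.33 + 188.13 = 2,595.46 thousand.
Unemployment rate = 188.13 / 2,595.46 = 7.25%.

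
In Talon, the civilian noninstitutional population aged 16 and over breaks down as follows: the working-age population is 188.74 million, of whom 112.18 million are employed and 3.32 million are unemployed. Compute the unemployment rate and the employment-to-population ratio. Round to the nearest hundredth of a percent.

Unemployment rate ≈ 2.87%; employment-population ratio ≈ 59.44%.

Labor force = employed + unemployed = 112.18 + 3.32 = 115.50 million.
Unemployment rate = 3.32 / 115.50 = 2.87%.
Employment-population ratio = 112.18 / 188.74 = 59.44%.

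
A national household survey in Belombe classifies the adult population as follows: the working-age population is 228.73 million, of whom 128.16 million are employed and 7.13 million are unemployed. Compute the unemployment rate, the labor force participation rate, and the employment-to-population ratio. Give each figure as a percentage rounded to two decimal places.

Unemployment rate ≈ 5.27%; labor force participation rate ≈ 59.15%; employment-population ratio ≈ 56.03%.

Labor force = employed + unemployed = 128.16 + 7.13 = 135.29 million.
Unemployment rate = 7.13 / 135.29 = 5.27%.
Labor force participation rate = 135.29 / 228.73 = 59.15%.
Employment-population ratio = 128.16 / 228.73 = 56.03%.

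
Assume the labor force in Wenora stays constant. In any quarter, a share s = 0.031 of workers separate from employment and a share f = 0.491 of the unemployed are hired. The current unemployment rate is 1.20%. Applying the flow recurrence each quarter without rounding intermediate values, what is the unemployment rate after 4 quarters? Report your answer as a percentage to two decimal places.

Unemployment rate after four quarters ≈ 5.69%.

With a fixed labor force, u_{t+1} = u_t + s·(1−u_t) − f·u_t = u_t·(1−s−f) + s.
Here 1−s−f = 0.478 and s = 0.031.
u_1 = 0.012000 × 0.478 + 0.031 = 0.036736.
u_2 = 0.036736 × 0.478 + 0.031 = 0.048560.
u_3 = 0.048560 × 0.478 + 0.031 = 0.054212.
u_4 = 0.054212 × 0.478 + 0.031 = 0.056913.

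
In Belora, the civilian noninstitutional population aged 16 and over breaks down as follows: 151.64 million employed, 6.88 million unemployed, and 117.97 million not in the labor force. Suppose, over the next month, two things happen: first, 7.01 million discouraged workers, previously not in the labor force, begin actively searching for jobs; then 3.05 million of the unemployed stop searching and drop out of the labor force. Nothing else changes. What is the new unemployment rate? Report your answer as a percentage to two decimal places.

New unemployment rate ≈ 6.67%.

Initially, labor force = 151.64 + 6.88 = 158.52 million, so u = 6.88/158.52 = 4.34%.
After the first change, unemployed and labor force both rise by 7.01 → E = 151.64, U = 13.89, labor force = 165.53 million.
After the second change, unemployed and labor force both fall by 3.05 → E = 151.64, U = 10.84, labor force = 162.48 million.
New unemployment rate = 10.84 / 162.48 = 6.67%.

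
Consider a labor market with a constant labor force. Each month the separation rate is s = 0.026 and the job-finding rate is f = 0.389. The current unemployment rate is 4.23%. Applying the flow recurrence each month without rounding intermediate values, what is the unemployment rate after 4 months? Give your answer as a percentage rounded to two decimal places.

With a fixed labor force, u_{t+1} = u_t + s·(1−u_t) − f·u_t = u_t·(1−s−f) + s.
Here 1−s−f = 0.585 and s = 0.026.
u_1 = 0.042300 × 0.585 + 0.026 = 0.050745.
u_2 = 0.050745 × 0.585 + 0.026 = 0.055686.
u_3 = 0.055686 × 0.585 + 0.026 = 0.058576.
u_4 = 0.058576 × 0.585 + 0.026 = 0.060267.

Unemployment rate after four months ≈ 6.03%.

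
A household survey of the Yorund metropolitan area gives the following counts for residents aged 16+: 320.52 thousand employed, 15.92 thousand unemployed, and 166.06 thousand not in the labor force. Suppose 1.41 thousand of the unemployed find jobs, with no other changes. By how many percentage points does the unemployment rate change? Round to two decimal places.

The unemployment rate changes by −0.42 percentage points.

Initially, labor force = 320.52 + 15.92 = 336.44 thousand, so u = 15.92/336.44 = 4.73%.
After the change, unemployed falls and employed rises by 1.41; labor force unchanged → E = 321.93, U = 14.51, labor force = 336.44 thousand.
New unemployment rate = 14.51 / 336.44 = 4.31%.
Change = 4.31% − 4.73% = −0.42 percentage points.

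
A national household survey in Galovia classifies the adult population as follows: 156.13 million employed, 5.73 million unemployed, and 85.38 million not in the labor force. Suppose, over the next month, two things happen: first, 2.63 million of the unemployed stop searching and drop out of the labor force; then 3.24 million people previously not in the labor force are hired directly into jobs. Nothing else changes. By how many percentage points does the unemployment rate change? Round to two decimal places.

Initially, labor force = 156.13 + 5.73 = 161.86 million, so u = 5.73/161.86 = 3.54%.
After the first change, unemployed and labor force both fall by 2.63 → E = 156.13, U = 3.10, labor force = 159.23 million.
After the second change, employed and labor force both rise by 3.24; unemployed unchanged → E = 159.37, U = 3.10, labor force = 162.47 million.
New unemployment rate = 3.10 / 162.47 = 1.91%.
Change = 1.91% − 3.54% = −1.63 percentage points.

The unemployment rate changes by −1.63 percentage points.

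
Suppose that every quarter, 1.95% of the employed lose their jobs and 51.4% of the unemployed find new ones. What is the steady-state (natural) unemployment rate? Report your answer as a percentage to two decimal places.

Steady-state unemployment rate ≈ 3.66%.

At steady state the flows balance: s·E = f·U, so U/(E+U) = s/(s+f).
u* = 1.95 / (1.95 + 51.4) = 1.95 / 53.35 = 3.66%.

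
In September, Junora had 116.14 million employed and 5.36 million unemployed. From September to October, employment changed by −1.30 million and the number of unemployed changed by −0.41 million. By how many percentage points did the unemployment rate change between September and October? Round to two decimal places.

The unemployment rate changed by −0.28 percentage points.

September: labor force = 116.14 + 5.36 = 121.50; u = 5.36/121.50 = 4.41%.
October: labor force = 114.84 + 4.95 = 119.79; u = 4.95/119.79 = 4.13%.
Change = 4.13% − 4.41% = −0.28 pp.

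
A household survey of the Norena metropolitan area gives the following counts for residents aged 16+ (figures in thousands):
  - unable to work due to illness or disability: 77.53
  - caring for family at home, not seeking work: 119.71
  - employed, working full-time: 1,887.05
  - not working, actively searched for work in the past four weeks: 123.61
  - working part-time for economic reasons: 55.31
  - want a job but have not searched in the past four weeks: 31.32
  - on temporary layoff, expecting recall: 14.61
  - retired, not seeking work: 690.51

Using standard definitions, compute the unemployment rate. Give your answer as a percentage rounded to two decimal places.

Unemployment rate ≈ 6.64%.

Employed = 1,887.05 + 55.31 = 1,942.36 thousand (anyone who worked, including part-time for economic reasons, counts as employed).
Unemployed = 123.61 + 14.61 = 138.22 thousand (jobless and actively searching, or on temporary layoff).
Labor force = 1,942.36 + 138.22 = 2,080.58 thousand.
Unemployment rate = 138.22 / 2,080.58 = 6.64%.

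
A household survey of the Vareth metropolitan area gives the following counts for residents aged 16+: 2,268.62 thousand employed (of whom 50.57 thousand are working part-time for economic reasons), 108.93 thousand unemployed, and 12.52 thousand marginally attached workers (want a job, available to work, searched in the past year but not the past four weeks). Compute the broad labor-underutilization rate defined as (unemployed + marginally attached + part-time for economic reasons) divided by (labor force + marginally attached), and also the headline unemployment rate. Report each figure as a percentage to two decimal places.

Labor force = 2,268.62 + 108.93 = 2,377.55 thousand.
Numerator = 108.93 + 12.52 + 50.57 = 172.02 thousand.
Denominator = 2,377.55 + 12.52 = 2,390.07 thousand.
Broad rate = 172.02 / 2,390.07 = 7.20%.
Headline unemployment rate = 108.93 / 2,377.55 = 4.58%.

Broad underutilization rate ≈ 7.20%; headline unemployment rate ≈ 4.58%.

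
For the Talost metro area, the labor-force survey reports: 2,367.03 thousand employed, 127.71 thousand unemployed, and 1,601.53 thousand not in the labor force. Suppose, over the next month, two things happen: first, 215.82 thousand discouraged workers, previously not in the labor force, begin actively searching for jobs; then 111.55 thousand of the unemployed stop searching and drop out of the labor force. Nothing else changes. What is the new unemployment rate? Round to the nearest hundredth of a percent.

Initially, labor force = 2,367.03 + 127.71 = 2,494.74 thousand, so u = 127.71/2,494.74 = 5.12%.
After the first change, unemployed and labor force both rise by 215.82 → E = 2,367.03, U = 343.53, labor force = 2,710.56 thousand.
After the second change, unemployed and labor force both fall by 111.55 → E = 2,367.03, U = 231.98, labor force = 2,599.01 thousand.
New unemployment rate = 231.98 / 2,599.01 = 8.93%.

New unemployment rate ≈ 8.93%.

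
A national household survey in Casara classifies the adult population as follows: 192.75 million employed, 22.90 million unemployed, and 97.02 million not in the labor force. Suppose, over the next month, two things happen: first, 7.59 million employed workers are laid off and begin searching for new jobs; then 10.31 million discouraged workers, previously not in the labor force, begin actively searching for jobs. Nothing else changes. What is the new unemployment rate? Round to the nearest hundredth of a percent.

New unemployment rate ≈ 18.06%.

Initially, labor force = 192.75 + 22.90 = 215.65 million, so u = 22.90/215.65 = 10.62%.
After the first change, employed falls and unemployed rises by 7.59; labor force unchanged → E = 185.16, U = 30.49, labor force = 215.65 million.
After the second change, unemployed and labor force both rise by 10.31 → E = 185.16, U = 40.80, labor force = 225.96 million.
New unemployment rate = 40.80 / 225.96 = 18.06%.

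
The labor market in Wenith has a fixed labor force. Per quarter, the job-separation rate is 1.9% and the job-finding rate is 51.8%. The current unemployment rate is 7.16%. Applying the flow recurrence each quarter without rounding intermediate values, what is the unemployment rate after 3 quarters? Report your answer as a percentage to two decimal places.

Unemployment rate after three quarters ≈ 3.90%.

With a fixed labor force, u_{t+1} = u_t + s·(1−u_t) − f·u_t = u_t·(1−s−f) + s.
Here 1−s−f = 0.463 and s = 0.019.
u_1 = 0.071600 × 0.463 + 0.019 = 0.052151.
u_2 = 0.052151 × 0.463 + 0.019 = 0.043146.
u_3 = 0.043146 × 0.463 + 0.019 = 0.038977.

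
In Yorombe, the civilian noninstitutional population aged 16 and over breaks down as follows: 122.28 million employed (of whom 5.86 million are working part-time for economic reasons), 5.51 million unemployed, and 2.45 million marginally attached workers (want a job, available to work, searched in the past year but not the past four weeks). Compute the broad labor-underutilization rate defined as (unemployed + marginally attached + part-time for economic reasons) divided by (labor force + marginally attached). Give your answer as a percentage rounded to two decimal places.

Labor force = 122.28 + 5.51 = 127.79 million.
Numerator = 5.51 + 2.45 + 5.86 = 13.82 million.
Denominator = 127.79 + 2.45 = 130.24 million.
Broad rate = 13.82 / 130.24 = 10.61%.

Broad underutilization rate ≈ 10.61%.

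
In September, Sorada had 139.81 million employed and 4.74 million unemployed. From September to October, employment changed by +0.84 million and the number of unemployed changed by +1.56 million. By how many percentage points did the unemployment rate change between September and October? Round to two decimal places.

The unemployment rate changed by +1.01 percentage points.

September: labor force = 139.81 + 4.74 = 144.55; u = 4.74/144.55 = 3.28%.
October: labor force = 140.65 + 6.30 = 146.95; u = 6.30/146.95 = 4.29%.
Change = 4.29% − 3.28% = +1.01 pp.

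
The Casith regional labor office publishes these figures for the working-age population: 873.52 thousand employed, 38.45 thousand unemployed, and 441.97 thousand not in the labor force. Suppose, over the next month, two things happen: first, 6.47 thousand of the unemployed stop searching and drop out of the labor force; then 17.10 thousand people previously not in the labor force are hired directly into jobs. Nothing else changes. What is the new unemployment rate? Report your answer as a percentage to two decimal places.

Initially, labor force = 873.52 + 38.45 = 911.97 thousand, so u = 38.45/911.97 = 4.22%.
After the first change, unemployed and labor force both fall by 6.47 → E = 873.52, U = 31.98, labor force = 905.50 thousand.
After the second change, employed and labor force both rise by 17.10; unemployed unchanged → E = 890.62, U = 31.98, labor force = 922.60 thousand.
New unemployment rate = 31.98 / 922.60 = 3.47%.

New unemployment rate ≈ 3.47%.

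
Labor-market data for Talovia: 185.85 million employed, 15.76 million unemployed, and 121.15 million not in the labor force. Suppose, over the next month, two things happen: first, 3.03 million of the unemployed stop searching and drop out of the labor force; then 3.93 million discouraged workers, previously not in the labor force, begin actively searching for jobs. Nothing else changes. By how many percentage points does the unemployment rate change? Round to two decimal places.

Initially, labor force = 185.85 + 15.76 = 201.61 million, so u = 15.76/201.61 = 7.82%.
After the first change, unemployed and labor force both fall by 3.03 → E = 185.85, U = 12.73, labor force = 198.58 million.
After the second change, unemployed and labor force both rise by 3.93 → E = 185.85, U = 16.66, labor force = 202.51 million.
New unemployment rate = 16.66 / 202.51 = 8.23%.
Change = 8.23% − 7.82% = +0.41 percentage points.

The unemployment rate changes by +0.41 percentage points.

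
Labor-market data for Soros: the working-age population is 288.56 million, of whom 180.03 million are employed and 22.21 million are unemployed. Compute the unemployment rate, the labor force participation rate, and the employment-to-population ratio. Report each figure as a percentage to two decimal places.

Labor force = employed + unemployed = 180.03 + 22.21 = 202.24 million.
Unemployment rate = 22.21 / 202.24 = 10.98%.
Labor force participation rate = 202.24 / 288.56 = 70.09%.
Employment-population ratio = 180.03 / 288.56 = 62.39%.

Unemployment rate ≈ 10.98%; labor force participation rate ≈ 70.09%; employment-population ratio ≈ 62.39%.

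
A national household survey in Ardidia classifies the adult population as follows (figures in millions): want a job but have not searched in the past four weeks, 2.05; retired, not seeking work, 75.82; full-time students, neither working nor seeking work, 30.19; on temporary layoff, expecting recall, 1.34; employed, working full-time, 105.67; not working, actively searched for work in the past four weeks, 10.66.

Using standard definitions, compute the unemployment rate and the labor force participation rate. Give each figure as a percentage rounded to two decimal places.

Employed = 105.67 million.
Unemployed = 1.34 + 10.66 = 12.00 million (jobless and actively searching, or on temporary layoff).
Labor force = 105.67 + 12.00 = 117.67 million.
Not in labor force = 2.05 + 75.82 + 30.19 = 108.06 million (those not working and not actively searching are outside the labor force — including those who want a job but have given up searching).
Civilian working-age population = 117.67 + 108.06 = 225.73 million.
Unemployment rate = 12.00 / 117.67 = 10.20%.
Labor force participation rate = 117.67 / 225.73 = 52.13%.

Unemployment rate ≈ 10.20%; labor force participation rate ≈ 52.13%.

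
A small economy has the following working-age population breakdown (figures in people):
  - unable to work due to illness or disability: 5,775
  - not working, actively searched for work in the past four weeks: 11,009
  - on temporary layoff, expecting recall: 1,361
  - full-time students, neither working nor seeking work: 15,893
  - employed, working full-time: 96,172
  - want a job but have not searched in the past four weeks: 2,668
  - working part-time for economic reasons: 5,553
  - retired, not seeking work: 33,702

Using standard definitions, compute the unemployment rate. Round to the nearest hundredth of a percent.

Unemployment rate ≈ 10.84%.

Employed = 96,172 + 5,553 = 101,725 (anyone who worked, including part-time for economic reasons, counts as employed).
Unemployed = 11,009 + 1,361 = 12,370 (jobless and actively searching, or on temporary layoff).
Labor force = 101,725 + 12,370 = 114,095.
Unemployment rate = 12,370 / 114,095 = 10.84%.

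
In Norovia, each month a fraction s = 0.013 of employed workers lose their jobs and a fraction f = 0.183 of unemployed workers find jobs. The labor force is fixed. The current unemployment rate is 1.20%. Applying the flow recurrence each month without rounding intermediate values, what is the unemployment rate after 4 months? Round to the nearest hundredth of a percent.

Unemployment rate after four months ≈ 4.36%.

With a fixed labor force, u_{t+1} = u_t + s·(1−u_t) − f·u_t = u_t·(1−s−f) + s.
Here 1−s−f = 0.804 and s = 0.013.
u_1 = 0.012000 × 0.804 + 0.013 = 0.022648.
u_2 = 0.022648 × 0.804 + 0.013 = 0.031209.
u_3 = 0.031209 × 0.804 + 0.013 = 0.038092.
u_4 = 0.038092 × 0.804 + 0.013 = 0.043626.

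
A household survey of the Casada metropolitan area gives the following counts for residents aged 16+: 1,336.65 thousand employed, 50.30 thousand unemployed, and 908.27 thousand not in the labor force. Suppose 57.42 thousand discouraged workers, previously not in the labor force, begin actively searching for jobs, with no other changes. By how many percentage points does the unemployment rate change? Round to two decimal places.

The unemployment rate changes by +3.83 percentage points.

Initially, labor force = 1,336.65 + 50.30 = 1,386.95 thousand, so u = 50.30/1,386.95 = 3.63%.
After the change, unemployed and labor force both rise by 57.42 → E = 1,336.65, U = 107.72, labor force = 1,444.37 thousand.
New unemployment rate = 107.72 / 1,444.37 = 7.46%.
Change = 7.46% − 3.63% = +3.83 percentage points.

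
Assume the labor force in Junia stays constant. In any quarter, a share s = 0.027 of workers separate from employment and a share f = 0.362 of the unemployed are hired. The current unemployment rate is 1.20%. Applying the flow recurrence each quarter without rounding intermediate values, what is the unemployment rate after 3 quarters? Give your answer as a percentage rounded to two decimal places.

With a fixed labor force, u_{t+1} = u_t + s·(1−u_t) − f·u_t = u_t·(1−s−f) + s.
Here 1−s−f = 0.611 and s = 0.027.
u_1 = 0.012000 × 0.611 + 0.027 = 0.034332.
u_2 = 0.034332 × 0.611 + 0.027 = 0.047977.
u_3 = 0.047977 × 0.611 + 0.027 = 0.056314.

Unemployment rate after three quarters ≈ 5.63%.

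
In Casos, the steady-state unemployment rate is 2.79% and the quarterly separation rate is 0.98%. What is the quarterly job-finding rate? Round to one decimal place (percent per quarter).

From u* = s/(s+f): f = s·(1−u)/u.
f = 0.98 × (1 − 0.0279) / 0.0279 = 0.9527 / 0.0279 ≈ 34.1% per quarter.

Job-finding rate ≈ 34.1% per quarter.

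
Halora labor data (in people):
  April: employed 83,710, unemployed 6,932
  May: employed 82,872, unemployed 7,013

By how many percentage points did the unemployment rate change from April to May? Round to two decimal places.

April: labor force = 83,710 + 6,932 = 90,642; u = 6,932/90,642 = 7.65%.
May: labor force = 82,872 + 7,013 = 89,885; u = 7,013/89,885 = 7.80%.
Change = 7.80% − 7.65% = +0.15 pp.

The unemployment rate changed by +0.15 percentage points.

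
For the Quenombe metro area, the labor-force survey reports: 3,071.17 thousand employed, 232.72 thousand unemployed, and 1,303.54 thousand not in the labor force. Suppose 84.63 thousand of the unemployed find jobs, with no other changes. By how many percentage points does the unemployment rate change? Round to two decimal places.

Initially, labor force = 3,071.17 + 232.72 = 3,303.89 thousand, so u = 232.72/3,303.89 = 7.04%.
After the change, unemployed falls and employed rises by 84.63; labor force unchanged → E = 3,155.80, U = 148.09, labor force = 3,303.89 thousand.
New unemployment rate = 148.09 / 3,303.89 = 4.48%.
Change = 4.48% − 7.04% = −2.56 percentage points.

The unemployment rate changes by −2.56 percentage points.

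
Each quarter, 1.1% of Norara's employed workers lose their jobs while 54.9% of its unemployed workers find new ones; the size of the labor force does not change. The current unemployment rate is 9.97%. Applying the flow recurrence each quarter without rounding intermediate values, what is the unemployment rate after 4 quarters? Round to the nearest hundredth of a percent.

With a fixed labor force, u_{t+1} = u_t + s·(1−u_t) − f·u_t = u_t·(1−s−f) + s.
Here 1−s−f = 0.440 and s = 0.011.
u_1 = 0.099700 × 0.440 + 0.011 = 0.054868.
u_2 = 0.054868 × 0.440 + 0.011 = 0.035142.
u_3 = 0.035142 × 0.440 + 0.011 = 0.026462.
u_4 = 0.026462 × 0.440 + 0.011 = 0.022643.

Unemployment rate after four quarters ≈ 2.26%.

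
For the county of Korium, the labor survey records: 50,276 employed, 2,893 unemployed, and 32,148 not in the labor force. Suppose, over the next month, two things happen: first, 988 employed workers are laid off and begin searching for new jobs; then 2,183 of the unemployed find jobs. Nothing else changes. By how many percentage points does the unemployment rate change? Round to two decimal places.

The unemployment rate changes by −2.25 percentage points.

Initially, labor force = 50,276 + 2,893 = 53,169, so u = 2,893/53,169 = 5.44%.
After the first change, employed falls and unemployed rises by 988; labor force unchanged → E = 49,288, U = 3,881, labor force = 53,169.
After the second change, unemployed falls and employed rises by 2,183; labor force unchanged → E = 51,471, U = 1,698, labor force = 53,169.
New unemployment rate = 1,698 / 53,169 = 3.19%.
Change = 3.19% − 5.44% = −2.25 percentage points.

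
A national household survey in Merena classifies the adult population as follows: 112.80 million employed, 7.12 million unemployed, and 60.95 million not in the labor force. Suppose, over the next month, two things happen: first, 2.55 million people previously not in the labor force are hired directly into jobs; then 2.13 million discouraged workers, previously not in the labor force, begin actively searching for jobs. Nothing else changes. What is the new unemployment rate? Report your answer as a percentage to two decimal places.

New unemployment rate ≈ 7.42%.

Initially, labor force = 112.80 + 7.12 = 119.92 million, so u = 7.12/119.92 = 5.94%.
After the first change, employed and labor force both rise by 2.55; unemployed unchanged → E = 115.35, U = 7.12, labor force = 122.47 million.
After the second change, unemployed and labor force both rise by 2.13 → E = 115.35, U = 9.25, labor force = 124.60 million.
New unemployment rate = 9.25 / 124.60 = 7.42%.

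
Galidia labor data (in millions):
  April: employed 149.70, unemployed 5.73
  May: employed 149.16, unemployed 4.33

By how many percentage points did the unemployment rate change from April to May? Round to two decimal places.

The unemployment rate changed by −0.87 percentage points.

April: labor force = 149.70 + 5.73 = 155.43; u = 5.73/155.43 = 3.69%.
May: labor force = 149.16 + 4.33 = 153.49; u = 4.33/153.49 = 2.82%.
Change = 2.82% − 3.69% = −0.87 pp.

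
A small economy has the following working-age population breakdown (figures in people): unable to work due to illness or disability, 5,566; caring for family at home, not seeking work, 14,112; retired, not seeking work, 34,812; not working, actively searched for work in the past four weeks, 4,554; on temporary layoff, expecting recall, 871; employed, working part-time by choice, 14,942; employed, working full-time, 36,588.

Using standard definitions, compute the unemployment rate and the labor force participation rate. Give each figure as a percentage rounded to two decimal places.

Unemployment rate ≈ 9.53%; labor force participation rate ≈ 51.11%.

Employed = 14,942 + 36,588 = 51,530.
Unemployed = 4,554 + 871 = 5,425 (jobless and actively searching, or on temporary layoff).
Labor force = 51,530 + 5,425 = 56,955.
Not in labor force = 5,566 + 14,112 + 34,812 = 54,490 (those not working and not actively searching are outside the labor force).
Civilian working-age population = 56,955 + 54,490 = 111,445.
Unemployment rate = 5,425 / 56,955 = 9.53%.
Labor force participation rate = 56,955 / 111,445 = 51.11%.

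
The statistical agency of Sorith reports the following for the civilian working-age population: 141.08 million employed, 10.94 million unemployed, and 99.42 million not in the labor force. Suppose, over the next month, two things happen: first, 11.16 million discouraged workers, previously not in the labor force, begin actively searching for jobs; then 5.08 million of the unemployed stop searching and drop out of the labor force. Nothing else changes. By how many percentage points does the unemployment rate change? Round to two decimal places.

Initially, labor force = 141.08 + 10.94 = 152.02 million, so u = 10.94/152.02 = 7.20%.
After the first change, unemployed and labor force both rise by 11.16 → E = 141.08, U = 22.10, labor force = 163.18 million.
After the second change, unemployed and labor force both fall by 5.08 → E = 141.08, U = 17.02, labor force = 158.10 million.
New unemployment rate = 17.02 / 158.10 = 10.77%.
Change = 10.77% − 7.20% = +3.57 percentage points.

The unemployment rate changes by +3.57 percentage points.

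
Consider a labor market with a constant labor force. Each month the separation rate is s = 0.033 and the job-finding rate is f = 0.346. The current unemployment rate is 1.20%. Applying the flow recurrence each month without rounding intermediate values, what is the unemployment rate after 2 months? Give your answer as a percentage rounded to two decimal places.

Unemployment rate after two months ≈ 5.81%.

With a fixed labor force, u_{t+1} = u_t + s·(1−u_t) − f·u_t = u_t·(1−s−f) + s.
Here 1−s−f = 0.621 and s = 0.033.
u_1 = 0.012000 × 0.621 + 0.033 = 0.040452.
u_2 = 0.040452 × 0.621 + 0.033 = 0.058121.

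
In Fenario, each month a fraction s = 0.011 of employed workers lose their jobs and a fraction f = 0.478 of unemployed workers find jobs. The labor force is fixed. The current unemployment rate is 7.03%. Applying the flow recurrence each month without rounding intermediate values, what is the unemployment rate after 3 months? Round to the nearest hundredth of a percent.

With a fixed labor force, u_{t+1} = u_t + s·(1−u_t) − f·u_t = u_t·(1−s−f) + s.
Here 1−s−f = 0.511 and s = 0.011.
u_1 = 0.070300 × 0.511 + 0.011 = 0.046923.
u_2 = 0.046923 × 0.511 + 0.011 = 0.034978.
u_3 = 0.034978 × 0.511 + 0.011 = 0.028874.

Unemployment rate after three months ≈ 2.89%.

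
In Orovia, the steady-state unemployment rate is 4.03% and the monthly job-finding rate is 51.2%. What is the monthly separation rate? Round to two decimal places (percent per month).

From u* = s/(s+f): s = u·f/(1−u).
s = 0.0403 × 51.2 / (1 − 0.0403) = 2.0634 / 0.9597 ≈ 2.15% per month.

Separation rate ≈ 2.15% per month.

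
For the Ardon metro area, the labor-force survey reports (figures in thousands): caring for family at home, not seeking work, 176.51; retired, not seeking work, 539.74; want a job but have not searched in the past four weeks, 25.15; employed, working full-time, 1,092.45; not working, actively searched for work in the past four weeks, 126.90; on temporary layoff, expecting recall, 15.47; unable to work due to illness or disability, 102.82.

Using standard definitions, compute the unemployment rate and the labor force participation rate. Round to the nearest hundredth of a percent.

Employed = 1,092.45 thousand.
Unemployed = 126.90 + 15.47 = 142.37 thousand (jobless and actively searching, or on temporary layoff).
Labor force = 1,092.45 + 142.37 = 1,234.82 thousand.
Not in labor force = 176.51 + 539.74 + 25.15 + 102.82 = 844.22 thousand (those not working and not actively searching are outside the labor force — including those who want a job but have given up searching).
Civilian working-age population = 1,234.82 + 844.22 = 2,079.04 thousand.
Unemployment rate = 142.37 / 1,234.82 = 11.53%.
Labor force participation rate = 1,234.82 / 2,079.04 = 59.39%.

Unemployment rate ≈ 11.53%; labor force participation rate ≈ 59.39%.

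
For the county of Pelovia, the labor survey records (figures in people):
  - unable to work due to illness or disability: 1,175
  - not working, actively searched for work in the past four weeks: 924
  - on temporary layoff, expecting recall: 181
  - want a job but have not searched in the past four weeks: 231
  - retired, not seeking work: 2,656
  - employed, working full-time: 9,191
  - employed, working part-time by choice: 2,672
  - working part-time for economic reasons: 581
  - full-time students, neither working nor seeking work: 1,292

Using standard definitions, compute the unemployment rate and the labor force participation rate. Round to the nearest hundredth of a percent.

Employed = 9,191 + 2,672 + 581 = 12,444 (anyone who worked, including part-time for economic reasons, counts as employed).
Unemployed = 924 + 181 = 1,105 (jobless and actively searching, or on temporary layoff).
Labor force = 12,444 + 1,105 = 13,549.
Not in labor force = 1,175 + 231 + 2,656 + 1,292 = 5,354 (those not working and not actively searching are outside the labor force — including those who want a job but have given up searching).
Civilian working-age population = 13,549 + 5,354 = 18,903.
Unemployment rate = 1,105 / 13,549 = 8.16%.
Labor force participation rate = 13,549 / 18,903 = 71.68%.

Unemployment rate ≈ 8.16%; labor force participation rate ≈ 71.68%.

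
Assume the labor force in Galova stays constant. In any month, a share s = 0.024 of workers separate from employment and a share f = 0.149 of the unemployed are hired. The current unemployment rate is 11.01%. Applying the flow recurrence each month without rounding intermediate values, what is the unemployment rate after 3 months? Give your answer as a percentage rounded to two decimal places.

With a fixed labor force, u_{t+1} = u_t + s·(1−u_t) − f·u_t = u_t·(1−s−f) + s.
Here 1−s−f = 0.827 and s = 0.024.
u_1 = 0.110100 × 0.827 + 0.024 = 0.115053.
u_2 = 0.115053 × 0.827 + 0.024 = 0.119149.
u_3 = 0.119149 × 0.827 + 0.024 = 0.122536.

Unemployment rate after three months ≈ 12.25%.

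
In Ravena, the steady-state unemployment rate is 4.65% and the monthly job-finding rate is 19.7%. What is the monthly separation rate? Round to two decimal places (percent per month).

Separation rate ≈ 0.96% per month.

From u* = s/(s+f): s = u·f/(1−u).
s = 0.0465 × 19.7 / (1 − 0.0465) = 0.9161 / 0.9535 ≈ 0.96% per month.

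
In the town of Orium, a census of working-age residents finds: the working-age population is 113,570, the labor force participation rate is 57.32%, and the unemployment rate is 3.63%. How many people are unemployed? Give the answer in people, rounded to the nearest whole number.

About 2,363 are unemployed.

Labor force = 0.5732 × 113,570 = 65,098.
Unemployed = 0.0363 × 65,098 ≈ 2,363.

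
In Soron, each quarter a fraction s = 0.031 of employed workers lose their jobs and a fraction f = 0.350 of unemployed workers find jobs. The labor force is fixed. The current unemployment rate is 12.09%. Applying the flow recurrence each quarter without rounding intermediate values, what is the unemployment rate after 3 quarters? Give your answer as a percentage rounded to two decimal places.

With a fixed labor force, u_{t+1} = u_t + s·(1−u_t) − f·u_t = u_t·(1−s−f) + s.
Here 1−s−f = 0.619 and s = 0.031.
u_1 = 0.120900 × 0.619 + 0.031 = 0.105837.
u_2 = 0.105837 × 0.619 + 0.031 = 0.096513.
u_3 = 0.096513 × 0.619 + 0.031 = 0.090742.

Unemployment rate after three quarters ≈ 9.07%.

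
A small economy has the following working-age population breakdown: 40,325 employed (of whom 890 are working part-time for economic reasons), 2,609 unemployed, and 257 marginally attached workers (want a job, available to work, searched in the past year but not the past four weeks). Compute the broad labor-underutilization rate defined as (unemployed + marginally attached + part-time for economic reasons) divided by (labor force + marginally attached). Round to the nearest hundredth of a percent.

Labor force = 40,325 + 2,609 = 42,934.
Numerator = 2,609 + 257 + 890 = 3,756.
Denominator = 42,934 + 257 = 43,191.
Broad rate = 3,756 / 43,191 = 8.70%.

Broad underutilization rate ≈ 8.70%.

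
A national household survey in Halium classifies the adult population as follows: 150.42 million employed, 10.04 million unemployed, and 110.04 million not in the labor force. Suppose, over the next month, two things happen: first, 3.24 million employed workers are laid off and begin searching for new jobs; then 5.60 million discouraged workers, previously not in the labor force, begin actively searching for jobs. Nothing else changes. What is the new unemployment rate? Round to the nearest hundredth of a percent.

New unemployment rate ≈ 11.37%.

Initially, labor force = 150.42 + 10.04 = 160.46 million, so u = 10.04/160.46 = 6.26%.
After the first change, employed falls and unemployed rises by 3.24; labor force unchanged → E = 147.18, U = 13.28, labor force = 160.46 million.
After the second change, unemployed and labor force both rise by 5.60 → E = 147.18, U = 18.88, labor force = 166.06 million.
New unemployment rate = 18.88 / 166.06 = 11.37%.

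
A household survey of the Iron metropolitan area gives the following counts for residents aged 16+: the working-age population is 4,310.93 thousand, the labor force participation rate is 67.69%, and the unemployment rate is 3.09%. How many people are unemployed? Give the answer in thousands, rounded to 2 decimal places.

About 90.17 thousand are unemployed.

Labor force = 0.6769 × 4,310.93 = 2,918.07 thousand.
Unemployed = 0.0309 × 2,918.07 ≈ 90.17 thousand.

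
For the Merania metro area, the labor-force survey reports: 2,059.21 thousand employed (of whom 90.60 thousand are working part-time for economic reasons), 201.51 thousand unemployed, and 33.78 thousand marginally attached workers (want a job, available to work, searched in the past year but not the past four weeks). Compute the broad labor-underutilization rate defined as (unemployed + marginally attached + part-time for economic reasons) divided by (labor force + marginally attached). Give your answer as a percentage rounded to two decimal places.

Labor force = 2,059.21 + 201.51 = 2,260.72 thousand.
Numerator = 201.51 + 33.78 + 90.60 = 325.89 thousand.
Denominator = 2,260.72 + 33.78 = 2,294.50 thousand.
Broad rate = 325.89 / 2,294.50 = 14.20%.

Broad underutilization rate ≈ 14.20%.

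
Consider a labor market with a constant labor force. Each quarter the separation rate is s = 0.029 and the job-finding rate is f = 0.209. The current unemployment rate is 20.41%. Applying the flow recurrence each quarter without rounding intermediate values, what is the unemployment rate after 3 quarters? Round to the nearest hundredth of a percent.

With a fixed labor force, u_{t+1} = u_t + s·(1−u_t) − f·u_t = u_t·(1−s−f) + s.
Here 1−s−f = 0.762 and s = 0.029.
u_1 = 0.204100 × 0.762 + 0.029 = 0.184524.
u_2 = 0.184524 × 0.762 + 0.029 = 0.169607.
u_3 = 0.169607 × 0.762 + 0.029 = 0.158241.

Unemployment rate after three quarters ≈ 15.82%.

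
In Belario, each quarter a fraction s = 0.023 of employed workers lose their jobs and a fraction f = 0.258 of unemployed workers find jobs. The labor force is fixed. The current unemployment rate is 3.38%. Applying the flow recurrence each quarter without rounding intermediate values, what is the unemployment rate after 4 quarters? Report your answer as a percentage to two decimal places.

Unemployment rate after four quarters ≈ 6.90%.

With a fixed labor force, u_{t+1} = u_t + s·(1−u_t) − f·u_t = u_t·(1−s−f) + s.
Here 1−s−f = 0.719 and s = 0.023.
u_1 = 0.033800 × 0.719 + 0.023 = 0.047302.
u_2 = 0.047302 × 0.719 + 0.023 = 0.057010.
u_3 = 0.057010 × 0.719 + 0.023 = 0.063990.
u_4 = 0.063990 × 0.719 + 0.023 = 0.069009.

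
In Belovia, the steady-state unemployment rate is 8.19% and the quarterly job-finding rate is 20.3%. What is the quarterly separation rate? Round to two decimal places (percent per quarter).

Separation rate ≈ 1.81% per quarter.

From u* = s/(s+f): s = u·f/(1−u).
s = 0.0819 × 20.3 / (1 − 0.0819) = 1.6626 / 0.9181 ≈ 1.81% per quarter.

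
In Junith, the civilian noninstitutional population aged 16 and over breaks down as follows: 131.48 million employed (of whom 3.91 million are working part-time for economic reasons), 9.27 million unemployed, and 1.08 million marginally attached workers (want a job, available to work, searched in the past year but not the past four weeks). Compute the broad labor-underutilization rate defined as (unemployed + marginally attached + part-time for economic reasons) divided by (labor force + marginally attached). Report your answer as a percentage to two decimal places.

Labor force = 131.48 + 9.27 = 140.75 million.
Numerator = 9.27 + 1.08 + 3.91 = 14.26 million.
Denominator = 140.75 + 1.08 = 141.83 million.
Broad rate = 14.26 / 141.83 = 10.05%.

Broad underutilization rate ≈ 10.05%.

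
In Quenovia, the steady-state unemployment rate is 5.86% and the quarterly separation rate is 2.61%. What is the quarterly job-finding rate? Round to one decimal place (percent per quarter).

From u* = s/(s+f): f = s·(1−u)/u.
f = 2.61 × (1 − 0.0586) / 0.0586 = 2.4571 / 0.0586 ≈ 41.9% per quarter.

Job-finding rate ≈ 41.9% per quarter.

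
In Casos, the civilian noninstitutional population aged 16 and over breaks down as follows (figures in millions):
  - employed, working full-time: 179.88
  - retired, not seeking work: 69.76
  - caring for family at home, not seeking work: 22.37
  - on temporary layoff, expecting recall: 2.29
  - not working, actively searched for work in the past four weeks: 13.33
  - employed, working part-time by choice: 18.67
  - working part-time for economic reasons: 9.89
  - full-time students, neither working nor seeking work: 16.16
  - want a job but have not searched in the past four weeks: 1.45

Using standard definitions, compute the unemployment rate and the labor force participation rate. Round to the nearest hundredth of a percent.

Unemployment rate ≈ 6.97%; labor force participation rate ≈ 67.12%.

Employed = 179.88 + 18.67 + 9.89 = 208.44 million (anyone who worked, including part-time for economic reasons, counts as employed).
Unemployed = 2.29 + 13.33 = 15.62 million (jobless and actively searching, or on temporary layoff).
Labor force = 208.44 + 15.62 = 224.06 million.
Not in labor force = 69.76 + 22.37 + 16.16 + 1.45 = 109.74 million (those not working and not actively searching are outside the labor force — including those who want a job but have given up searching).
Civilian working-age population = 224.06 + 109.74 = 333.80 million.
Unemployment rate = 15.62 / 224.06 = 6.97%.
Labor force participation rate = 224.06 / 333.80 = 67.12%.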